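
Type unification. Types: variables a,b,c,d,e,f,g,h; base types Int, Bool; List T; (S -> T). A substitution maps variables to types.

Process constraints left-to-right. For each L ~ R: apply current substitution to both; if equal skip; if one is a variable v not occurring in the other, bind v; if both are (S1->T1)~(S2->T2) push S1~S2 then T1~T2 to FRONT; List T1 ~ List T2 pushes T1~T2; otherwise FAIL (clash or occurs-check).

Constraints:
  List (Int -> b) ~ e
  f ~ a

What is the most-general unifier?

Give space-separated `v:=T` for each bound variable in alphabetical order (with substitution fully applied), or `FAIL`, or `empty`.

Answer: e:=List (Int -> b) f:=a

Derivation:
step 1: unify List (Int -> b) ~ e  [subst: {-} | 1 pending]
  bind e := List (Int -> b)
step 2: unify f ~ a  [subst: {e:=List (Int -> b)} | 0 pending]
  bind f := a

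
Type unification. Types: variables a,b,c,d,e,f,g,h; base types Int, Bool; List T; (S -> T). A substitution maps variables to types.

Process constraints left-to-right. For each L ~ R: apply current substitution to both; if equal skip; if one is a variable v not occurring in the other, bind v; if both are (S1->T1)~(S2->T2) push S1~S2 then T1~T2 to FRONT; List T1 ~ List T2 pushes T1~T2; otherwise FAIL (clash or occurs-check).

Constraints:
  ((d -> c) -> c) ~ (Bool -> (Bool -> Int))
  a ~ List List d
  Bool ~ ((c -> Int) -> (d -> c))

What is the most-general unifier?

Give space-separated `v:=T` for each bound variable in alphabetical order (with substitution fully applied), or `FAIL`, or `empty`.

Answer: FAIL

Derivation:
step 1: unify ((d -> c) -> c) ~ (Bool -> (Bool -> Int))  [subst: {-} | 2 pending]
  -> decompose arrow: push (d -> c)~Bool, c~(Bool -> Int)
step 2: unify (d -> c) ~ Bool  [subst: {-} | 3 pending]
  clash: (d -> c) vs Bool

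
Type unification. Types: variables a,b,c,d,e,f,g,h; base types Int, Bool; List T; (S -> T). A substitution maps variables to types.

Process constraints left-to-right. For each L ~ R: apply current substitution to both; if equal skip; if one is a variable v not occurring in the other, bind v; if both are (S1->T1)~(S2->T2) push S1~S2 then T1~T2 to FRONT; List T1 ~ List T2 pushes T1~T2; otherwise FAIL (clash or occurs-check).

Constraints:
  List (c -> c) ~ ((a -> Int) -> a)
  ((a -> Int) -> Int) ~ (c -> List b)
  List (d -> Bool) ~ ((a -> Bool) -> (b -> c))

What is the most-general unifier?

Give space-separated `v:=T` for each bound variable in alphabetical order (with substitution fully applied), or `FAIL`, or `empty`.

Answer: FAIL

Derivation:
step 1: unify List (c -> c) ~ ((a -> Int) -> a)  [subst: {-} | 2 pending]
  clash: List (c -> c) vs ((a -> Int) -> a)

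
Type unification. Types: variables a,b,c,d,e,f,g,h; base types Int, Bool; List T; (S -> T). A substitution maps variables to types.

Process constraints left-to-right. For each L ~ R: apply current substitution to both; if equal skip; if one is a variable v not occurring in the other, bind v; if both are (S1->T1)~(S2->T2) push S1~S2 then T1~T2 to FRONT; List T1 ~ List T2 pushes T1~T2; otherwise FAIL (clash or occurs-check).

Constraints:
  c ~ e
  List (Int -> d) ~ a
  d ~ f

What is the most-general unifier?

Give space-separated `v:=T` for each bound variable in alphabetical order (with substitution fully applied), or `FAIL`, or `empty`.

Answer: a:=List (Int -> f) c:=e d:=f

Derivation:
step 1: unify c ~ e  [subst: {-} | 2 pending]
  bind c := e
step 2: unify List (Int -> d) ~ a  [subst: {c:=e} | 1 pending]
  bind a := List (Int -> d)
step 3: unify d ~ f  [subst: {c:=e, a:=List (Int -> d)} | 0 pending]
  bind d := f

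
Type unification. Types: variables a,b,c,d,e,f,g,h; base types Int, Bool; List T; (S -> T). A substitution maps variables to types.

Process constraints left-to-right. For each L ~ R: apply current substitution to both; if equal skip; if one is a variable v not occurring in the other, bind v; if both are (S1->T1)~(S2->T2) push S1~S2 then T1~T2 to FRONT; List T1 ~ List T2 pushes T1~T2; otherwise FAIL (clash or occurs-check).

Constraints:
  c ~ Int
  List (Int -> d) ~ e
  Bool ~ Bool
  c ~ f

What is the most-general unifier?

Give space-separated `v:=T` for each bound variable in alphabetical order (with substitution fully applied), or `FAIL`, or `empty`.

step 1: unify c ~ Int  [subst: {-} | 3 pending]
  bind c := Int
step 2: unify List (Int -> d) ~ e  [subst: {c:=Int} | 2 pending]
  bind e := List (Int -> d)
step 3: unify Bool ~ Bool  [subst: {c:=Int, e:=List (Int -> d)} | 1 pending]
  -> identical, skip
step 4: unify Int ~ f  [subst: {c:=Int, e:=List (Int -> d)} | 0 pending]
  bind f := Int

Answer: c:=Int e:=List (Int -> d) f:=Int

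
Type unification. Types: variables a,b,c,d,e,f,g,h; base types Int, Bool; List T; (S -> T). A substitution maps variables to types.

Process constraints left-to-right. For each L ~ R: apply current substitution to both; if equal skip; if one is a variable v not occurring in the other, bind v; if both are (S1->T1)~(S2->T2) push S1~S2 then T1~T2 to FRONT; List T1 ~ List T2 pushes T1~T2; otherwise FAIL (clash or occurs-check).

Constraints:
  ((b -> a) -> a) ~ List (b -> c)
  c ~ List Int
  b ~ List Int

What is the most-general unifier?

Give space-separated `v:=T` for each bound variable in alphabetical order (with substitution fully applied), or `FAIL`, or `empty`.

Answer: FAIL

Derivation:
step 1: unify ((b -> a) -> a) ~ List (b -> c)  [subst: {-} | 2 pending]
  clash: ((b -> a) -> a) vs List (b -> c)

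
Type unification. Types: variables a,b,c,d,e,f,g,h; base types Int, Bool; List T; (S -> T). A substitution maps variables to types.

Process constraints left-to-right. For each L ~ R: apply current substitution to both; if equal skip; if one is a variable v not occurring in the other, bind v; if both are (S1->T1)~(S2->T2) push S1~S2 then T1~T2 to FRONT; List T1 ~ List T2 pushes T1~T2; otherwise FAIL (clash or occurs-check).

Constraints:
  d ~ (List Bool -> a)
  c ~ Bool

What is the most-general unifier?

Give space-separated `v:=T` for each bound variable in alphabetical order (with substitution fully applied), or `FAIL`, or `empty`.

Answer: c:=Bool d:=(List Bool -> a)

Derivation:
step 1: unify d ~ (List Bool -> a)  [subst: {-} | 1 pending]
  bind d := (List Bool -> a)
step 2: unify c ~ Bool  [subst: {d:=(List Bool -> a)} | 0 pending]
  bind c := Bool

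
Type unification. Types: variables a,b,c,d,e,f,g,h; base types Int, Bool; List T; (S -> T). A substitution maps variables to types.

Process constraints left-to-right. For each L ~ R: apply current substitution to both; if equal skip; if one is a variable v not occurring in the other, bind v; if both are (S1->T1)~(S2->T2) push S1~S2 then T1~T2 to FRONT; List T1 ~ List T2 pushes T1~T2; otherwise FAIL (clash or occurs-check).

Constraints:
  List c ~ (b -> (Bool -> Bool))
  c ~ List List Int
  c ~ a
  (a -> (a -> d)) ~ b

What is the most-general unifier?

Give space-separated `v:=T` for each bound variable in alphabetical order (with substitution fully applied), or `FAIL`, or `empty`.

step 1: unify List c ~ (b -> (Bool -> Bool))  [subst: {-} | 3 pending]
  clash: List c vs (b -> (Bool -> Bool))

Answer: FAIL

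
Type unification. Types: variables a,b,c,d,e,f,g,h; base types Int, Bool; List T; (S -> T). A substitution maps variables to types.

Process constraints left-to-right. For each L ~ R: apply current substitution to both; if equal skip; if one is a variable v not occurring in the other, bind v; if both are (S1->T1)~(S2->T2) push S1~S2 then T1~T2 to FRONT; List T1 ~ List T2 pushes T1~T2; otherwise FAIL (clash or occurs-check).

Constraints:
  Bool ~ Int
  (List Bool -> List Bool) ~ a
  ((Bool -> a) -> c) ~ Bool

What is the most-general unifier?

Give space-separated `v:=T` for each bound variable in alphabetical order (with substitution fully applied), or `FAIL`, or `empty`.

Answer: FAIL

Derivation:
step 1: unify Bool ~ Int  [subst: {-} | 2 pending]
  clash: Bool vs Int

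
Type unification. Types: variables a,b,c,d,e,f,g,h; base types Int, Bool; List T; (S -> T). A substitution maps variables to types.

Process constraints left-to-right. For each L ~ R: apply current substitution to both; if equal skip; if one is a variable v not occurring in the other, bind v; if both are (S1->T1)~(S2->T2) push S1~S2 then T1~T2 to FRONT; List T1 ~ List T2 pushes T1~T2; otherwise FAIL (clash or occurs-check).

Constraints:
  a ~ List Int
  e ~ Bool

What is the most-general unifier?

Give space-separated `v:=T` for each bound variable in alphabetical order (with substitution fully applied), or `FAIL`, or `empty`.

step 1: unify a ~ List Int  [subst: {-} | 1 pending]
  bind a := List Int
step 2: unify e ~ Bool  [subst: {a:=List Int} | 0 pending]
  bind e := Bool

Answer: a:=List Int e:=Bool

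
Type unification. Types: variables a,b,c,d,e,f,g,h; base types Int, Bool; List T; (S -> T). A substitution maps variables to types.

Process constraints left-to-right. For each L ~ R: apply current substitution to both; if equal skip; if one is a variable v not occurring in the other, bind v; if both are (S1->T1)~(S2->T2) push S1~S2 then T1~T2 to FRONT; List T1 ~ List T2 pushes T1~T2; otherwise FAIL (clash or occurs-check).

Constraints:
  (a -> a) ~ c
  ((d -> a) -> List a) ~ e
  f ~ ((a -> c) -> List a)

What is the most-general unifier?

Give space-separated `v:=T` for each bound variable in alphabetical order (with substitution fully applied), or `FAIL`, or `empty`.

Answer: c:=(a -> a) e:=((d -> a) -> List a) f:=((a -> (a -> a)) -> List a)

Derivation:
step 1: unify (a -> a) ~ c  [subst: {-} | 2 pending]
  bind c := (a -> a)
step 2: unify ((d -> a) -> List a) ~ e  [subst: {c:=(a -> a)} | 1 pending]
  bind e := ((d -> a) -> List a)
step 3: unify f ~ ((a -> (a -> a)) -> List a)  [subst: {c:=(a -> a), e:=((d -> a) -> List a)} | 0 pending]
  bind f := ((a -> (a -> a)) -> List a)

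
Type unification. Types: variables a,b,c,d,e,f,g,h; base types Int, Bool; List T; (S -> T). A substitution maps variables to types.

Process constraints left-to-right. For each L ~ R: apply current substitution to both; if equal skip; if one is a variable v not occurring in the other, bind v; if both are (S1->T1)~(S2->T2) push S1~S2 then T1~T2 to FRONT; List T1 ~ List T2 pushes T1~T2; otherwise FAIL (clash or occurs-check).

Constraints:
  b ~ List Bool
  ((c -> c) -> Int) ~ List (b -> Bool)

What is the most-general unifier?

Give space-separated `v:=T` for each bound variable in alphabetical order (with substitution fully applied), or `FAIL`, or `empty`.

step 1: unify b ~ List Bool  [subst: {-} | 1 pending]
  bind b := List Bool
step 2: unify ((c -> c) -> Int) ~ List (List Bool -> Bool)  [subst: {b:=List Bool} | 0 pending]
  clash: ((c -> c) -> Int) vs List (List Bool -> Bool)

Answer: FAIL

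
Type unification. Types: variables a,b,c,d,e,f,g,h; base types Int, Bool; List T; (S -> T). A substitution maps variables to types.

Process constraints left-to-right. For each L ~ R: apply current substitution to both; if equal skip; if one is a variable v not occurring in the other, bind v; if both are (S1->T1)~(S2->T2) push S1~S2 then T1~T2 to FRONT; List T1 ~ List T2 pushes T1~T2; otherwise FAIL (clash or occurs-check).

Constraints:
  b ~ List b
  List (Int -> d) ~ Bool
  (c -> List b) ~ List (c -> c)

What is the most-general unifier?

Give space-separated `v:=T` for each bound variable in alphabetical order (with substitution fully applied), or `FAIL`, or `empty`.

Answer: FAIL

Derivation:
step 1: unify b ~ List b  [subst: {-} | 2 pending]
  occurs-check fail: b in List b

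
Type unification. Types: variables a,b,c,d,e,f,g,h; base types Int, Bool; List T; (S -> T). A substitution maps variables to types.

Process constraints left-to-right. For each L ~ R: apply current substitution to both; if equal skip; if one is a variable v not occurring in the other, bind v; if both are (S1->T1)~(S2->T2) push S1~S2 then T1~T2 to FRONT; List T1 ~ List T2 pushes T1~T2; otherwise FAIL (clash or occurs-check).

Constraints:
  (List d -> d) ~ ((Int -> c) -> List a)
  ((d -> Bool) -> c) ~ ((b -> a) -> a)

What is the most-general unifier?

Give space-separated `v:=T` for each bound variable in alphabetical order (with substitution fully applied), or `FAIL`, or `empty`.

step 1: unify (List d -> d) ~ ((Int -> c) -> List a)  [subst: {-} | 1 pending]
  -> decompose arrow: push List d~(Int -> c), d~List a
step 2: unify List d ~ (Int -> c)  [subst: {-} | 2 pending]
  clash: List d vs (Int -> c)

Answer: FAIL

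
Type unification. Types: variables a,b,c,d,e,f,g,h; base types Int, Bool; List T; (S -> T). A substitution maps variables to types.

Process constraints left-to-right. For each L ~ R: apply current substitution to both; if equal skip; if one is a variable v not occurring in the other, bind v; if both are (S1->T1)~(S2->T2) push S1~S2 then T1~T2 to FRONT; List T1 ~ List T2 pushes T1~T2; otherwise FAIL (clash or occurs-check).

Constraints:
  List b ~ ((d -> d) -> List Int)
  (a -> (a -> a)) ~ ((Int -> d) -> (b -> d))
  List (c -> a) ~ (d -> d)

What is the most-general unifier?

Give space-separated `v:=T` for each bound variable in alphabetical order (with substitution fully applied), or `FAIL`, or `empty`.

Answer: FAIL

Derivation:
step 1: unify List b ~ ((d -> d) -> List Int)  [subst: {-} | 2 pending]
  clash: List b vs ((d -> d) -> List Int)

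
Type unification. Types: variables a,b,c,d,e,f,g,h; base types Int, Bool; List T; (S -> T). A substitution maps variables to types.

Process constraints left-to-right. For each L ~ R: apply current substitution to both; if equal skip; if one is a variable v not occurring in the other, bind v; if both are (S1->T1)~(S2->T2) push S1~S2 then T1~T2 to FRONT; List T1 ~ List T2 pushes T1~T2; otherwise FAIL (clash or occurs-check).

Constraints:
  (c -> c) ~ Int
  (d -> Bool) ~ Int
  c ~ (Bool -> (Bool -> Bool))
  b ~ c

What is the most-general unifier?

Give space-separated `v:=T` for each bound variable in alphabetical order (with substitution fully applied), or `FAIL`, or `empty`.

Answer: FAIL

Derivation:
step 1: unify (c -> c) ~ Int  [subst: {-} | 3 pending]
  clash: (c -> c) vs Int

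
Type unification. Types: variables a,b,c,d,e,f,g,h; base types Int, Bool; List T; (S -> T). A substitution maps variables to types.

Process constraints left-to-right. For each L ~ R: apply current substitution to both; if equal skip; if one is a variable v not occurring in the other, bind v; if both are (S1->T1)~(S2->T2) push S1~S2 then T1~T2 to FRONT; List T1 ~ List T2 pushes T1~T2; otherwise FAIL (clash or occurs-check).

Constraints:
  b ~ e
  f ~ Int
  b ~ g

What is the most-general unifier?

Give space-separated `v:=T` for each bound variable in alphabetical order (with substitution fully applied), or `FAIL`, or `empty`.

step 1: unify b ~ e  [subst: {-} | 2 pending]
  bind b := e
step 2: unify f ~ Int  [subst: {b:=e} | 1 pending]
  bind f := Int
step 3: unify e ~ g  [subst: {b:=e, f:=Int} | 0 pending]
  bind e := g

Answer: b:=g e:=g f:=Int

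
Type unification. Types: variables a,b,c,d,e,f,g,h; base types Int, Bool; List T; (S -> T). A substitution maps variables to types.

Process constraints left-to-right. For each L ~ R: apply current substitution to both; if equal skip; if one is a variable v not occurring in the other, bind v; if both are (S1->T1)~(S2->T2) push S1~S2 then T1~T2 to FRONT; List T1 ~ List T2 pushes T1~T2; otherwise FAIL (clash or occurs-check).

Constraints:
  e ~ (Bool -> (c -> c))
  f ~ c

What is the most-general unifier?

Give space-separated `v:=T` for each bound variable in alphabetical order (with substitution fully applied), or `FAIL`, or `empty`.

Answer: e:=(Bool -> (c -> c)) f:=c

Derivation:
step 1: unify e ~ (Bool -> (c -> c))  [subst: {-} | 1 pending]
  bind e := (Bool -> (c -> c))
step 2: unify f ~ c  [subst: {e:=(Bool -> (c -> c))} | 0 pending]
  bind f := c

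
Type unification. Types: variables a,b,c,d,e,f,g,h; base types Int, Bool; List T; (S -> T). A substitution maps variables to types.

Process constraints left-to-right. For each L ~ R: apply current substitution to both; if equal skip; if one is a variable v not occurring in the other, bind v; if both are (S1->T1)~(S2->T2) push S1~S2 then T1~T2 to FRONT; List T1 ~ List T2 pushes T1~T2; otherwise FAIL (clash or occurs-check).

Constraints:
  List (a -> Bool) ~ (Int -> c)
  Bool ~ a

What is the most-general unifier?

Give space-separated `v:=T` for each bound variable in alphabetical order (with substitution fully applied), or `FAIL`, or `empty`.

step 1: unify List (a -> Bool) ~ (Int -> c)  [subst: {-} | 1 pending]
  clash: List (a -> Bool) vs (Int -> c)

Answer: FAIL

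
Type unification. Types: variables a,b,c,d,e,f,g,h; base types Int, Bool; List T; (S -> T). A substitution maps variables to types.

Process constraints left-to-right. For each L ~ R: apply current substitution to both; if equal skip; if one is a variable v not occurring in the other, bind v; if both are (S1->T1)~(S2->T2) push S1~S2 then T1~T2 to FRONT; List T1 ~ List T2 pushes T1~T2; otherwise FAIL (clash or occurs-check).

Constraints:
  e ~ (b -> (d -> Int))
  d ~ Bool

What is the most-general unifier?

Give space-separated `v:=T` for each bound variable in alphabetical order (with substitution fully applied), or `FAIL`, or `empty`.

step 1: unify e ~ (b -> (d -> Int))  [subst: {-} | 1 pending]
  bind e := (b -> (d -> Int))
step 2: unify d ~ Bool  [subst: {e:=(b -> (d -> Int))} | 0 pending]
  bind d := Bool

Answer: d:=Bool e:=(b -> (Bool -> Int))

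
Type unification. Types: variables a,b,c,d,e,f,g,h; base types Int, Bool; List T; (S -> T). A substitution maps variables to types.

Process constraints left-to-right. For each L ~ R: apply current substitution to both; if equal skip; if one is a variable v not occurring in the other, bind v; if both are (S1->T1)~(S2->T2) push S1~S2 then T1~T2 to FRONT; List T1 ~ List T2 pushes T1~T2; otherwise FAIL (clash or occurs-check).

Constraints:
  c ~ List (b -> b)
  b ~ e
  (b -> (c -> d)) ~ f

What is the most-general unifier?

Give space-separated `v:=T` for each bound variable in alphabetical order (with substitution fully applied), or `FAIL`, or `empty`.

Answer: b:=e c:=List (e -> e) f:=(e -> (List (e -> e) -> d))

Derivation:
step 1: unify c ~ List (b -> b)  [subst: {-} | 2 pending]
  bind c := List (b -> b)
step 2: unify b ~ e  [subst: {c:=List (b -> b)} | 1 pending]
  bind b := e
step 3: unify (e -> (List (e -> e) -> d)) ~ f  [subst: {c:=List (b -> b), b:=e} | 0 pending]
  bind f := (e -> (List (e -> e) -> d))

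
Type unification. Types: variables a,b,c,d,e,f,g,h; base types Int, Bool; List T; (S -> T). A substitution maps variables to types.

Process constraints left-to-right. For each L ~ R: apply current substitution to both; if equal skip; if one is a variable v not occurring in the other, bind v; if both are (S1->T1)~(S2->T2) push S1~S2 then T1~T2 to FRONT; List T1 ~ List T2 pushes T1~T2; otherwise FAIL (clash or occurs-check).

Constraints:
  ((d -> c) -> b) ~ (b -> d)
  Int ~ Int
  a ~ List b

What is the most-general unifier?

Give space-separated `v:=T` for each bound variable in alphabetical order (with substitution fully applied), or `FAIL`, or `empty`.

Answer: FAIL

Derivation:
step 1: unify ((d -> c) -> b) ~ (b -> d)  [subst: {-} | 2 pending]
  -> decompose arrow: push (d -> c)~b, b~d
step 2: unify (d -> c) ~ b  [subst: {-} | 3 pending]
  bind b := (d -> c)
step 3: unify (d -> c) ~ d  [subst: {b:=(d -> c)} | 2 pending]
  occurs-check fail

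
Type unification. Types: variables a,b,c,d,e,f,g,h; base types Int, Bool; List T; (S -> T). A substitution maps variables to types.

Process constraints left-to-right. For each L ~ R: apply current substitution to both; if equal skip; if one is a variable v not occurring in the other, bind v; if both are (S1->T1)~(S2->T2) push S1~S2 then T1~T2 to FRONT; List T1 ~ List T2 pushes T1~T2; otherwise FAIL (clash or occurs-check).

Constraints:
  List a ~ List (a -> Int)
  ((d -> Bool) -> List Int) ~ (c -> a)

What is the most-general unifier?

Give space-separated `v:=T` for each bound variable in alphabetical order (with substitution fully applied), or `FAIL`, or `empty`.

step 1: unify List a ~ List (a -> Int)  [subst: {-} | 1 pending]
  -> decompose List: push a~(a -> Int)
step 2: unify a ~ (a -> Int)  [subst: {-} | 1 pending]
  occurs-check fail: a in (a -> Int)

Answer: FAIL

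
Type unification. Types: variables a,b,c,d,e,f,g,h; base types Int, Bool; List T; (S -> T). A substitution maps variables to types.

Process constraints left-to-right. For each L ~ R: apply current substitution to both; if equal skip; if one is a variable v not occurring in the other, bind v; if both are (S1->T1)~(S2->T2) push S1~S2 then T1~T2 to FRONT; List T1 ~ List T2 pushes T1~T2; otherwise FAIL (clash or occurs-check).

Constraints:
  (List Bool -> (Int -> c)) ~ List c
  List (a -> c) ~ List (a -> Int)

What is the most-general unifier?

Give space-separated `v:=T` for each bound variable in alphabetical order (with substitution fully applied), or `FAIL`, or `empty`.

Answer: FAIL

Derivation:
step 1: unify (List Bool -> (Int -> c)) ~ List c  [subst: {-} | 1 pending]
  clash: (List Bool -> (Int -> c)) vs List c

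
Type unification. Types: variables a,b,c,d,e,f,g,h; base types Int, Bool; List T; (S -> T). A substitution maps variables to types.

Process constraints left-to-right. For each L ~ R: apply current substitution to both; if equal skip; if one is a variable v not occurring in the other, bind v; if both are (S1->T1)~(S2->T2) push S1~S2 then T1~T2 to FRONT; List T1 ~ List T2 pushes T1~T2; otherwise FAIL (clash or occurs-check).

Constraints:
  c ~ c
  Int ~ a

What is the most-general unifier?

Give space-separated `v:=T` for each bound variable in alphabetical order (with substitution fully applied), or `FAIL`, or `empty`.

Answer: a:=Int

Derivation:
step 1: unify c ~ c  [subst: {-} | 1 pending]
  -> identical, skip
step 2: unify Int ~ a  [subst: {-} | 0 pending]
  bind a := Int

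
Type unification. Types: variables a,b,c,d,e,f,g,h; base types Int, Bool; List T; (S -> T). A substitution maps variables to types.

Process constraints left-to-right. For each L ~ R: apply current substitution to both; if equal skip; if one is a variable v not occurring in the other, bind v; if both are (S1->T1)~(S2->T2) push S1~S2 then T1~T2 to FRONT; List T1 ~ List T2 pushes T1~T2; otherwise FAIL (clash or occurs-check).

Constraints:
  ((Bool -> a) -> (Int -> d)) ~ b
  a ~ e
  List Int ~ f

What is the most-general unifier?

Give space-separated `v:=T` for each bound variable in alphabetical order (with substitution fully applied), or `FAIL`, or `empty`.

Answer: a:=e b:=((Bool -> e) -> (Int -> d)) f:=List Int

Derivation:
step 1: unify ((Bool -> a) -> (Int -> d)) ~ b  [subst: {-} | 2 pending]
  bind b := ((Bool -> a) -> (Int -> d))
step 2: unify a ~ e  [subst: {b:=((Bool -> a) -> (Int -> d))} | 1 pending]
  bind a := e
step 3: unify List Int ~ f  [subst: {b:=((Bool -> a) -> (Int -> d)), a:=e} | 0 pending]
  bind f := List Int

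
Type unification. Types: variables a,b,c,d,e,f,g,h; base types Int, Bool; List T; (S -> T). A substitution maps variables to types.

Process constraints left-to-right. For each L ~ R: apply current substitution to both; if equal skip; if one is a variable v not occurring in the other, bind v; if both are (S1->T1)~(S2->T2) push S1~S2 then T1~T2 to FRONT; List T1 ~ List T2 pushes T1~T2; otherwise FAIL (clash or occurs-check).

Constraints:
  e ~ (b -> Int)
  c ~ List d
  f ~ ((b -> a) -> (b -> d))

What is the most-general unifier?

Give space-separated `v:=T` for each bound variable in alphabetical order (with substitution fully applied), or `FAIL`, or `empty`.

Answer: c:=List d e:=(b -> Int) f:=((b -> a) -> (b -> d))

Derivation:
step 1: unify e ~ (b -> Int)  [subst: {-} | 2 pending]
  bind e := (b -> Int)
step 2: unify c ~ List d  [subst: {e:=(b -> Int)} | 1 pending]
  bind c := List d
step 3: unify f ~ ((b -> a) -> (b -> d))  [subst: {e:=(b -> Int), c:=List d} | 0 pending]
  bind f := ((b -> a) -> (b -> d))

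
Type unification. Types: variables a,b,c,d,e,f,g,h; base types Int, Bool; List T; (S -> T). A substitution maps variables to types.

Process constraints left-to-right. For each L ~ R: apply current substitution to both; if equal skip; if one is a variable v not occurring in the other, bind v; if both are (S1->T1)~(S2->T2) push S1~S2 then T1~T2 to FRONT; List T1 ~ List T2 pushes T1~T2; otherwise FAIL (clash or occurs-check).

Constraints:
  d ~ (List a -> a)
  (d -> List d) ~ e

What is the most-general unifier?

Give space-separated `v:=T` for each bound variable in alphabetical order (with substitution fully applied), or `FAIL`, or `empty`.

Answer: d:=(List a -> a) e:=((List a -> a) -> List (List a -> a))

Derivation:
step 1: unify d ~ (List a -> a)  [subst: {-} | 1 pending]
  bind d := (List a -> a)
step 2: unify ((List a -> a) -> List (List a -> a)) ~ e  [subst: {d:=(List a -> a)} | 0 pending]
  bind e := ((List a -> a) -> List (List a -> a))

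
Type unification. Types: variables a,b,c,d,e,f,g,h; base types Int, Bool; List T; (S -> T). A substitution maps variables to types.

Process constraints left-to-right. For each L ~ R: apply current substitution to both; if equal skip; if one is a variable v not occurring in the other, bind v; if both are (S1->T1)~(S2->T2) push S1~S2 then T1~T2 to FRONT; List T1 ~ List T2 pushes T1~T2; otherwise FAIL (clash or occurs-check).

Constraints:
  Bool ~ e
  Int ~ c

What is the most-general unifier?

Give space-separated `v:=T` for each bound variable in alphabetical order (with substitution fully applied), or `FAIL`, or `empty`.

Answer: c:=Int e:=Bool

Derivation:
step 1: unify Bool ~ e  [subst: {-} | 1 pending]
  bind e := Bool
step 2: unify Int ~ c  [subst: {e:=Bool} | 0 pending]
  bind c := Int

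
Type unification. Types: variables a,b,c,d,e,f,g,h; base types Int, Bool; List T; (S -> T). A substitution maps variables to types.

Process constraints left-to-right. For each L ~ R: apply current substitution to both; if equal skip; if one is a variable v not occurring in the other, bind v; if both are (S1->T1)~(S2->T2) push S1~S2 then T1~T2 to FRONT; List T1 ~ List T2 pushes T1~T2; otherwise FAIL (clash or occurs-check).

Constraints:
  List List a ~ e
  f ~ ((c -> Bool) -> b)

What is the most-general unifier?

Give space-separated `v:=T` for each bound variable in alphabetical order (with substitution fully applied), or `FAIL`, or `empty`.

step 1: unify List List a ~ e  [subst: {-} | 1 pending]
  bind e := List List a
step 2: unify f ~ ((c -> Bool) -> b)  [subst: {e:=List List a} | 0 pending]
  bind f := ((c -> Bool) -> b)

Answer: e:=List List a f:=((c -> Bool) -> b)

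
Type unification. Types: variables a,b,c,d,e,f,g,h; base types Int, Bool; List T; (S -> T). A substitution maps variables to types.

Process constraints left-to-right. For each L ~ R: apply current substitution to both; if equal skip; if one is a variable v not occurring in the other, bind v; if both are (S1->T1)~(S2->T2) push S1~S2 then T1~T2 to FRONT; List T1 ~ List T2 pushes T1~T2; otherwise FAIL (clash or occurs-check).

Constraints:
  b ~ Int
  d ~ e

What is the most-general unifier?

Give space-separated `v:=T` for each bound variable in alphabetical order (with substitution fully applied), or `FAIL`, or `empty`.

Answer: b:=Int d:=e

Derivation:
step 1: unify b ~ Int  [subst: {-} | 1 pending]
  bind b := Int
step 2: unify d ~ e  [subst: {b:=Int} | 0 pending]
  bind d := e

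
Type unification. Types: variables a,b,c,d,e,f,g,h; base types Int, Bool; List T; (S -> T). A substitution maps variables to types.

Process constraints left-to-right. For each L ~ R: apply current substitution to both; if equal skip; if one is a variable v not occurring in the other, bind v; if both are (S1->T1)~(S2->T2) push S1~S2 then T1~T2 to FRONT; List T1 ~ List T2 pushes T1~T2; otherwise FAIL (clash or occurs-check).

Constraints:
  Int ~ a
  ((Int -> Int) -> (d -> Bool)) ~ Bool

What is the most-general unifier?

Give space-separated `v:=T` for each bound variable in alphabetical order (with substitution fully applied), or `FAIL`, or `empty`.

step 1: unify Int ~ a  [subst: {-} | 1 pending]
  bind a := Int
step 2: unify ((Int -> Int) -> (d -> Bool)) ~ Bool  [subst: {a:=Int} | 0 pending]
  clash: ((Int -> Int) -> (d -> Bool)) vs Bool

Answer: FAIL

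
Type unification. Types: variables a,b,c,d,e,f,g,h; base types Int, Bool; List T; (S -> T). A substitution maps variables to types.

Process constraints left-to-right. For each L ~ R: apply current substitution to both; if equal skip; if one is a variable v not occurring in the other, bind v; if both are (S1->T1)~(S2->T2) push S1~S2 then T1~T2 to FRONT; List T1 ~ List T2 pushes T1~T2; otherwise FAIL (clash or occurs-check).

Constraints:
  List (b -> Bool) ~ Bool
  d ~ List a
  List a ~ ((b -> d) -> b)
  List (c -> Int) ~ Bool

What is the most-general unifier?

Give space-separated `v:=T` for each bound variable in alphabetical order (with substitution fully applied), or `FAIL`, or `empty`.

step 1: unify List (b -> Bool) ~ Bool  [subst: {-} | 3 pending]
  clash: List (b -> Bool) vs Bool

Answer: FAIL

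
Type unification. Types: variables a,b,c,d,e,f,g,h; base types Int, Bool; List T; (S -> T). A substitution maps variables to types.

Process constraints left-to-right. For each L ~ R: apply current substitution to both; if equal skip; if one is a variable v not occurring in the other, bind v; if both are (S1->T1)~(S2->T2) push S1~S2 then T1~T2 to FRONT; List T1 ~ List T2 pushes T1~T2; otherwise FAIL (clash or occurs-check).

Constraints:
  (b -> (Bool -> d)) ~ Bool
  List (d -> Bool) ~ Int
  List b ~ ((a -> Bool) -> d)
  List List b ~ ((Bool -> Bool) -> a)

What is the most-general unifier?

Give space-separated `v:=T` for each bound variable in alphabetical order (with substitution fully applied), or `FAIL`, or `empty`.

step 1: unify (b -> (Bool -> d)) ~ Bool  [subst: {-} | 3 pending]
  clash: (b -> (Bool -> d)) vs Bool

Answer: FAIL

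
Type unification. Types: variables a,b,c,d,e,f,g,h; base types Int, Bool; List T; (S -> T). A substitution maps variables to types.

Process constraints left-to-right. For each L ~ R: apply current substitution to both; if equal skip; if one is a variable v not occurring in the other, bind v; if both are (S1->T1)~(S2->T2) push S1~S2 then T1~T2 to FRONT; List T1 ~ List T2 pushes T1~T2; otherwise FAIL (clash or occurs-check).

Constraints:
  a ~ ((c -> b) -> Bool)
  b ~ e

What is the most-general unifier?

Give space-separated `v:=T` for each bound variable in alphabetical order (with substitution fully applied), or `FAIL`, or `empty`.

step 1: unify a ~ ((c -> b) -> Bool)  [subst: {-} | 1 pending]
  bind a := ((c -> b) -> Bool)
step 2: unify b ~ e  [subst: {a:=((c -> b) -> Bool)} | 0 pending]
  bind b := e

Answer: a:=((c -> e) -> Bool) b:=e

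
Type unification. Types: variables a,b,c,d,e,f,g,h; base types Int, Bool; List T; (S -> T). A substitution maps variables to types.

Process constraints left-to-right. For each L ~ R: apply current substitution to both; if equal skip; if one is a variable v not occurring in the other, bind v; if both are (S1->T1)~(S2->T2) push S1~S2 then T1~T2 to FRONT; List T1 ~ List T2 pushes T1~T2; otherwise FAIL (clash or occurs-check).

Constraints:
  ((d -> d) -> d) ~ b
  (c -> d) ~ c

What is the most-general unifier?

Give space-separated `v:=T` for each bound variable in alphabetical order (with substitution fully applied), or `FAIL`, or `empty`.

step 1: unify ((d -> d) -> d) ~ b  [subst: {-} | 1 pending]
  bind b := ((d -> d) -> d)
step 2: unify (c -> d) ~ c  [subst: {b:=((d -> d) -> d)} | 0 pending]
  occurs-check fail

Answer: FAIL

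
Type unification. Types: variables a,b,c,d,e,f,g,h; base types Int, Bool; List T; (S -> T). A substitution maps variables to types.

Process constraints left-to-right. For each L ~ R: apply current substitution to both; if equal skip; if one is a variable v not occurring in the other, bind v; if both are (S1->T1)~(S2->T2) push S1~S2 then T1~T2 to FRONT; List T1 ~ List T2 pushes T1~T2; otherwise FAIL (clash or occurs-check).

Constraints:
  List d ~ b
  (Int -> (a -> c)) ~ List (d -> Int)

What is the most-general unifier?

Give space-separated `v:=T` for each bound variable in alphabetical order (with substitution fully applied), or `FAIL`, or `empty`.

Answer: FAIL

Derivation:
step 1: unify List d ~ b  [subst: {-} | 1 pending]
  bind b := List d
step 2: unify (Int -> (a -> c)) ~ List (d -> Int)  [subst: {b:=List d} | 0 pending]
  clash: (Int -> (a -> c)) vs List (d -> Int)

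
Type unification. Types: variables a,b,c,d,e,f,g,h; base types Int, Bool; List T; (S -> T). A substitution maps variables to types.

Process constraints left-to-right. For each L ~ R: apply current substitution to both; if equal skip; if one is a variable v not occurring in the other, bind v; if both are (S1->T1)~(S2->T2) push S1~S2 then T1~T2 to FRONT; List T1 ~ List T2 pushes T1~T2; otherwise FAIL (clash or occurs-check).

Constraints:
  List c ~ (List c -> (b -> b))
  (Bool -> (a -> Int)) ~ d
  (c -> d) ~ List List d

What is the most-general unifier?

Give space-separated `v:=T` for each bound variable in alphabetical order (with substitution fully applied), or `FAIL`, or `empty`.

step 1: unify List c ~ (List c -> (b -> b))  [subst: {-} | 2 pending]
  clash: List c vs (List c -> (b -> b))

Answer: FAIL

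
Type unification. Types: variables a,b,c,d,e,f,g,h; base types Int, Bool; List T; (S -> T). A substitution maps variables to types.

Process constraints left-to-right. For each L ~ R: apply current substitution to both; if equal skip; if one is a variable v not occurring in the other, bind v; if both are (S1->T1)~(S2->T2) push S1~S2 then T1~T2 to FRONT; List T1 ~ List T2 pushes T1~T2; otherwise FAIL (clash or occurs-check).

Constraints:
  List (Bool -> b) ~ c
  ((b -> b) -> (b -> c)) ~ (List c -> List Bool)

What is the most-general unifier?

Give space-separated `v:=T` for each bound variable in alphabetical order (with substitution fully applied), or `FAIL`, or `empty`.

step 1: unify List (Bool -> b) ~ c  [subst: {-} | 1 pending]
  bind c := List (Bool -> b)
step 2: unify ((b -> b) -> (b -> List (Bool -> b))) ~ (List List (Bool -> b) -> List Bool)  [subst: {c:=List (Bool -> b)} | 0 pending]
  -> decompose arrow: push (b -> b)~List List (Bool -> b), (b -> List (Bool -> b))~List Bool
step 3: unify (b -> b) ~ List List (Bool -> b)  [subst: {c:=List (Bool -> b)} | 1 pending]
  clash: (b -> b) vs List List (Bool -> b)

Answer: FAIL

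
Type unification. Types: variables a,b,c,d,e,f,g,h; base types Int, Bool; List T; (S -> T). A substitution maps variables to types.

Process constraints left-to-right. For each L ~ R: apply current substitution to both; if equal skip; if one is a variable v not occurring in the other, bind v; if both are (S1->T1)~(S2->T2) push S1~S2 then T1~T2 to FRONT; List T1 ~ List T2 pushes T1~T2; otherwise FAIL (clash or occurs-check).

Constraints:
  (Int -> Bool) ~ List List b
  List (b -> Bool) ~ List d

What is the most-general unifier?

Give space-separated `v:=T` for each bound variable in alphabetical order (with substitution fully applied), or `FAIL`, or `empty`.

step 1: unify (Int -> Bool) ~ List List b  [subst: {-} | 1 pending]
  clash: (Int -> Bool) vs List List b

Answer: FAIL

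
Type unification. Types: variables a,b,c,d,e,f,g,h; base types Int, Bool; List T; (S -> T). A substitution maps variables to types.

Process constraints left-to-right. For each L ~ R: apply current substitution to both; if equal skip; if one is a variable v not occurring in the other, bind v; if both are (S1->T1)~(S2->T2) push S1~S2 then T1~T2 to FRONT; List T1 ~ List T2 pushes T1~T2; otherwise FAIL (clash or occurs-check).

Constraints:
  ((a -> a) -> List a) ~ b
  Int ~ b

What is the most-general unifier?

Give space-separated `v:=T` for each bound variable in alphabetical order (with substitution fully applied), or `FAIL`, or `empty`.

Answer: FAIL

Derivation:
step 1: unify ((a -> a) -> List a) ~ b  [subst: {-} | 1 pending]
  bind b := ((a -> a) -> List a)
step 2: unify Int ~ ((a -> a) -> List a)  [subst: {b:=((a -> a) -> List a)} | 0 pending]
  clash: Int vs ((a -> a) -> List a)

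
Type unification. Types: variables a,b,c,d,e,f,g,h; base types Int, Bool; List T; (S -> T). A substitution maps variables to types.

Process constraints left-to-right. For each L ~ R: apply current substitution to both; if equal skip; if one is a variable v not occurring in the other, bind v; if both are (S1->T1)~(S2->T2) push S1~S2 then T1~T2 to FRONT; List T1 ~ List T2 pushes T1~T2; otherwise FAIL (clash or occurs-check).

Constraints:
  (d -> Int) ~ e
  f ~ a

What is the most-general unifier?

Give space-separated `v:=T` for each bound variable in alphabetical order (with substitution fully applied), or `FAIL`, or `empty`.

step 1: unify (d -> Int) ~ e  [subst: {-} | 1 pending]
  bind e := (d -> Int)
step 2: unify f ~ a  [subst: {e:=(d -> Int)} | 0 pending]
  bind f := a

Answer: e:=(d -> Int) f:=a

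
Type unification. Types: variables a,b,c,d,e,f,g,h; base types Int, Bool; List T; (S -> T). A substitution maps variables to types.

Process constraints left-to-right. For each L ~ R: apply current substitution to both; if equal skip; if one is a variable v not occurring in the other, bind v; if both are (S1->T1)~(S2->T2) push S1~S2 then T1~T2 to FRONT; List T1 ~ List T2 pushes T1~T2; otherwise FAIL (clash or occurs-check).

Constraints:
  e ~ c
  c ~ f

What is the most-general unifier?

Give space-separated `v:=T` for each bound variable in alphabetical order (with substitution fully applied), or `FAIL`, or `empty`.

Answer: c:=f e:=f

Derivation:
step 1: unify e ~ c  [subst: {-} | 1 pending]
  bind e := c
step 2: unify c ~ f  [subst: {e:=c} | 0 pending]
  bind c := f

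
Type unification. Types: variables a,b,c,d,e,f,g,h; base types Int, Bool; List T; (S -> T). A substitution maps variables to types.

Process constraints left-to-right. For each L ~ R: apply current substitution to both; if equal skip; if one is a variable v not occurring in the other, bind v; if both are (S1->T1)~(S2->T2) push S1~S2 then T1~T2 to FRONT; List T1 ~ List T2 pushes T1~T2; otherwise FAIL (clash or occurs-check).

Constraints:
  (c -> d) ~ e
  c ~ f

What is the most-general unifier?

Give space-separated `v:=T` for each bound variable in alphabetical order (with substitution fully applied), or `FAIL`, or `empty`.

Answer: c:=f e:=(f -> d)

Derivation:
step 1: unify (c -> d) ~ e  [subst: {-} | 1 pending]
  bind e := (c -> d)
step 2: unify c ~ f  [subst: {e:=(c -> d)} | 0 pending]
  bind c := f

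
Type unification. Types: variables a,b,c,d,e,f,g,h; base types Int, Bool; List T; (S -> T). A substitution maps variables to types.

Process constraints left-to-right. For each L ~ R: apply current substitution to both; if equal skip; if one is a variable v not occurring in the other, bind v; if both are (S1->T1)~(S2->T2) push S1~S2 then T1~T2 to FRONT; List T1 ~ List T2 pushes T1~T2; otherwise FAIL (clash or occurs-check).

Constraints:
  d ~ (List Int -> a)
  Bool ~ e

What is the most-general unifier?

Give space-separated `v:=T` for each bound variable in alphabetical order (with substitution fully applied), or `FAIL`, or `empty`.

step 1: unify d ~ (List Int -> a)  [subst: {-} | 1 pending]
  bind d := (List Int -> a)
step 2: unify Bool ~ e  [subst: {d:=(List Int -> a)} | 0 pending]
  bind e := Bool

Answer: d:=(List Int -> a) e:=Bool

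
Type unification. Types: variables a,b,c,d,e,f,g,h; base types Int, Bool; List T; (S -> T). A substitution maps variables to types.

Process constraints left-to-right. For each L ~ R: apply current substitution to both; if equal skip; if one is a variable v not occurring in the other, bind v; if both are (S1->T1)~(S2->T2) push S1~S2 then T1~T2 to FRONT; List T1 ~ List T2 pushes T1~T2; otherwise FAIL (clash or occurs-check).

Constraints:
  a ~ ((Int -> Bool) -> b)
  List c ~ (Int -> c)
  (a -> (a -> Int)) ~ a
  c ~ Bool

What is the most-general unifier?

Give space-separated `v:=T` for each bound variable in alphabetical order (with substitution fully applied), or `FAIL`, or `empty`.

step 1: unify a ~ ((Int -> Bool) -> b)  [subst: {-} | 3 pending]
  bind a := ((Int -> Bool) -> b)
step 2: unify List c ~ (Int -> c)  [subst: {a:=((Int -> Bool) -> b)} | 2 pending]
  clash: List c vs (Int -> c)

Answer: FAIL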